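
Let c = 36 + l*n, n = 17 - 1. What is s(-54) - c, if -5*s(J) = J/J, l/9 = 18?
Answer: -13141/5 ≈ -2628.2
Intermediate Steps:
l = 162 (l = 9*18 = 162)
n = 16
s(J) = -⅕ (s(J) = -J/(5*J) = -⅕*1 = -⅕)
c = 2628 (c = 36 + 162*16 = 36 + 2592 = 2628)
s(-54) - c = -⅕ - 1*2628 = -⅕ - 2628 = -13141/5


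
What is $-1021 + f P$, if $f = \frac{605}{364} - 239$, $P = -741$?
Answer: $\frac{4895699}{28} \approx 1.7485 \cdot 10^{5}$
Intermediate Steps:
$f = - \frac{86391}{364}$ ($f = 605 \cdot \frac{1}{364} - 239 = \frac{605}{364} - 239 = - \frac{86391}{364} \approx -237.34$)
$-1021 + f P = -1021 - - \frac{4924287}{28} = -1021 + \frac{4924287}{28} = \frac{4895699}{28}$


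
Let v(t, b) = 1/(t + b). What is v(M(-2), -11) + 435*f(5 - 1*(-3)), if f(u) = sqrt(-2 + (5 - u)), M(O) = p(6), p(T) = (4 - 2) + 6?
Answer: -1/3 + 435*I*sqrt(5) ≈ -0.33333 + 972.69*I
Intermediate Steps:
p(T) = 8 (p(T) = 2 + 6 = 8)
M(O) = 8
v(t, b) = 1/(b + t)
f(u) = sqrt(3 - u)
v(M(-2), -11) + 435*f(5 - 1*(-3)) = 1/(-11 + 8) + 435*sqrt(3 - (5 - 1*(-3))) = 1/(-3) + 435*sqrt(3 - (5 + 3)) = -1/3 + 435*sqrt(3 - 1*8) = -1/3 + 435*sqrt(3 - 8) = -1/3 + 435*sqrt(-5) = -1/3 + 435*(I*sqrt(5)) = -1/3 + 435*I*sqrt(5)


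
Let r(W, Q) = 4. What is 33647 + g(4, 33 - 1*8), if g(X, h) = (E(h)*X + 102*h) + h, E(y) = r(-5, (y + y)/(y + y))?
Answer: 36238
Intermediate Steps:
E(y) = 4
g(X, h) = 4*X + 103*h (g(X, h) = (4*X + 102*h) + h = 4*X + 103*h)
33647 + g(4, 33 - 1*8) = 33647 + (4*4 + 103*(33 - 1*8)) = 33647 + (16 + 103*(33 - 8)) = 33647 + (16 + 103*25) = 33647 + (16 + 2575) = 33647 + 2591 = 36238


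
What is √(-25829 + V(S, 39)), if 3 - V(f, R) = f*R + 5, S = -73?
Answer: 26*I*√34 ≈ 151.6*I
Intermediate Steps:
V(f, R) = -2 - R*f (V(f, R) = 3 - (f*R + 5) = 3 - (R*f + 5) = 3 - (5 + R*f) = 3 + (-5 - R*f) = -2 - R*f)
√(-25829 + V(S, 39)) = √(-25829 + (-2 - 1*39*(-73))) = √(-25829 + (-2 + 2847)) = √(-25829 + 2845) = √(-22984) = 26*I*√34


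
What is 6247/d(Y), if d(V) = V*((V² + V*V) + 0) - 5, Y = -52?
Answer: -6247/281221 ≈ -0.022214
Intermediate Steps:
d(V) = -5 + 2*V³ (d(V) = V*((V² + V²) + 0) - 5 = V*(2*V² + 0) - 5 = V*(2*V²) - 5 = 2*V³ - 5 = -5 + 2*V³)
6247/d(Y) = 6247/(-5 + 2*(-52)³) = 6247/(-5 + 2*(-140608)) = 6247/(-5 - 281216) = 6247/(-281221) = 6247*(-1/281221) = -6247/281221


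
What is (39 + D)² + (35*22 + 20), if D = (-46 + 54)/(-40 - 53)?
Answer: 19929871/8649 ≈ 2304.3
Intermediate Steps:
D = -8/93 (D = 8/(-93) = 8*(-1/93) = -8/93 ≈ -0.086022)
(39 + D)² + (35*22 + 20) = (39 - 8/93)² + (35*22 + 20) = (3619/93)² + (770 + 20) = 13097161/8649 + 790 = 19929871/8649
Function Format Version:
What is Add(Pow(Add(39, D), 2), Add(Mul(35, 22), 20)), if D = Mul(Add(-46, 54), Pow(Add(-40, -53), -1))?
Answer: Rational(19929871, 8649) ≈ 2304.3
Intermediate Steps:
D = Rational(-8, 93) (D = Mul(8, Pow(-93, -1)) = Mul(8, Rational(-1, 93)) = Rational(-8, 93) ≈ -0.086022)
Add(Pow(Add(39, D), 2), Add(Mul(35, 22), 20)) = Add(Pow(Add(39, Rational(-8, 93)), 2), Add(Mul(35, 22), 20)) = Add(Pow(Rational(3619, 93), 2), Add(770, 20)) = Add(Rational(13097161, 8649), 790) = Rational(19929871, 8649)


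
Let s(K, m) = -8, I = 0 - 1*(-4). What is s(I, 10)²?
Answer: 64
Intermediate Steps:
I = 4 (I = 0 + 4 = 4)
s(I, 10)² = (-8)² = 64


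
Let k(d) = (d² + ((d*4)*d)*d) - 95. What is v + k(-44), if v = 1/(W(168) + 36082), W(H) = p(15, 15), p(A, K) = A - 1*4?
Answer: -12231737234/36093 ≈ -3.3890e+5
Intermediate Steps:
k(d) = -95 + d² + 4*d³ (k(d) = (d² + ((4*d)*d)*d) - 95 = (d² + (4*d²)*d) - 95 = (d² + 4*d³) - 95 = -95 + d² + 4*d³)
p(A, K) = -4 + A (p(A, K) = A - 4 = -4 + A)
W(H) = 11 (W(H) = -4 + 15 = 11)
v = 1/36093 (v = 1/(11 + 36082) = 1/36093 ≈ 2.7706e-5)
v + k(-44) = 1/36093 + (-95 + (-44)² + 4*(-44)³) = 1/36093 + (-95 + 1936 + 4*(-85184)) = 1/36093 + (-95 + 1936 - 340736) = 1/36093 - 338895 = -12231737234/36093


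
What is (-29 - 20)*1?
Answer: -49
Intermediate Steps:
(-29 - 20)*1 = -49*1 = -49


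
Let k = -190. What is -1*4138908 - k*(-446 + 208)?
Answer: -4184128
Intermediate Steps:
-1*4138908 - k*(-446 + 208) = -1*4138908 - (-190)*(-446 + 208) = -4138908 - (-190)*(-238) = -4138908 - 1*45220 = -4138908 - 45220 = -4184128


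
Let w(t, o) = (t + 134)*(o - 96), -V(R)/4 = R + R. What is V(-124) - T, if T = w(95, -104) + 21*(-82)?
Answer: 48514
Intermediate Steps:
V(R) = -8*R (V(R) = -4*(R + R) = -8*R)
w(t, o) = (-96 + o)*(134 + t) (w(t, o) = (134 + t)*(-96 + o) = (-96 + o)*(134 + t))
T = -47522 (T = (-12864 - 96*95 + 134*(-104) - 104*95) + 21*(-82) = (-12864 - 9120 - 13936 - 9880) - 1722 = -45800 - 1722 = -47522)
V(-124) - T = -8*(-124) - 1*(-47522) = 992 + 47522 = 48514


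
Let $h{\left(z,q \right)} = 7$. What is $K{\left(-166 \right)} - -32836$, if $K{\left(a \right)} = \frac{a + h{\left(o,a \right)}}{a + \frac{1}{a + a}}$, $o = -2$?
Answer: $\frac{603247752}{18371} \approx 32837.0$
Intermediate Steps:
$K{\left(a \right)} = \frac{7 + a}{a + \frac{1}{2 a}}$ ($K{\left(a \right)} = \frac{a + 7}{a + \frac{1}{a + a}} = \frac{7 + a}{a + \frac{1}{2 a}}$)
$K{\left(-166 \right)} - -32836 = 2 \left(-166\right) \frac{1}{1 + 2 \left(-166\right)^{2}} \left(7 - 166\right) - -32836 = 2 \left(-166\right) \frac{1}{1 + 2 \cdot 27556} \left(-159\right) + 32836 = 2 \left(-166\right) \frac{1}{1 + 55112} \left(-159\right) + 32836 = 2 \left(-166\right) \frac{1}{55113} \left(-159\right) + 32836 = \frac{17596}{18371} + 32836 = \frac{603247752}{18371}$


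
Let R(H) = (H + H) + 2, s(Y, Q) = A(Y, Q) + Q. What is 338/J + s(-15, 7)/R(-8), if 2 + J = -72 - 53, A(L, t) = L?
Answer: -1858/889 ≈ -2.0900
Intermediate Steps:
J = -127 (J = -2 + (-72 - 53) = -2 - 125 = -127)
s(Y, Q) = Q + Y (s(Y, Q) = Y + Q = Q + Y)
R(H) = 2 + 2*H (R(H) = 2*H + 2 = 2 + 2*H)
338/J + s(-15, 7)/R(-8) = 338/(-127) + (7 - 15)/(2 + 2*(-8)) = 338*(-1/127) - 8/(2 - 16) = -338/127 - 8/(-14) = -338/127 - 8*(-1/14) = -338/127 + 4/7 = -1858/889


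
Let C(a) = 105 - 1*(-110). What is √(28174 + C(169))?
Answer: √28389 ≈ 168.49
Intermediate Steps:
C(a) = 215 (C(a) = 105 + 110 = 215)
√(28174 + C(169)) = √(28174 + 215) = √28389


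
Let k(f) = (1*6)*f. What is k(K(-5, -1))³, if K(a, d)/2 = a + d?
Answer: -373248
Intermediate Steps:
K(a, d) = 2*a + 2*d (K(a, d) = 2*(a + d) = 2*a + 2*d)
k(f) = 6*f
k(K(-5, -1))³ = (6*(2*(-5) + 2*(-1)))³ = (6*(-10 - 2))³ = (6*(-12))³ = (-72)³ = -373248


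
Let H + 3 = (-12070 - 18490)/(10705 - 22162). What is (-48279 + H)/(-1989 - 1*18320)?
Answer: 553136314/232680213 ≈ 2.3772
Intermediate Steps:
H = -3811/11457 (H = -3 + (-12070 - 18490)/(10705 - 22162) = -3 - 30560/(-11457) = -3 - 30560*(-1/11457) = -3 + 30560/11457 = -3811/11457 ≈ -0.33263)
(-48279 + H)/(-1989 - 1*18320) = (-48279 - 3811/11457)/(-1989 - 1*18320) = -553136314/(11457*(-1989 - 18320)) = -553136314/11457/(-20309) = -553136314/11457*(-1/20309) = 553136314/232680213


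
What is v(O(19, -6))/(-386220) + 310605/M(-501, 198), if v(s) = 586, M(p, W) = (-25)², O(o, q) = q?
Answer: 2399229937/4827750 ≈ 496.97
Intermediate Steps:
M(p, W) = 625
v(O(19, -6))/(-386220) + 310605/M(-501, 198) = 586/(-386220) + 310605/625 = 586*(-1/386220) + 310605*(1/625) = -293/193110 + 62121/125 = 2399229937/4827750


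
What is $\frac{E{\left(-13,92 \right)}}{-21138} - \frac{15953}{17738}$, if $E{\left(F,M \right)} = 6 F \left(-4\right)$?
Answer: $- \frac{627745}{686714} \approx -0.91413$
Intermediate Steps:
$E{\left(F,M \right)} = - 24 F$
$\frac{E{\left(-13,92 \right)}}{-21138} - \frac{15953}{17738} = \frac{\left(-24\right) \left(-13\right)}{-21138} - \frac{15953}{17738} = 312 \left(- \frac{1}{21138}\right) - \frac{2279}{2534} = - \frac{4}{271} - \frac{2279}{2534} = - \frac{627745}{686714}$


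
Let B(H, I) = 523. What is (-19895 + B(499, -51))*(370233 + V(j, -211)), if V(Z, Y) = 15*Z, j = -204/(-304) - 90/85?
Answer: -2316569242203/323 ≈ -7.1720e+9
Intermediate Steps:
j = -501/1292 (j = -204*(-1/304) - 90*1/85 = 51/76 - 18/17 = -501/1292 ≈ -0.38777)
(-19895 + B(499, -51))*(370233 + V(j, -211)) = (-19895 + 523)*(370233 + 15*(-501/1292)) = -19372*(370233 - 7515/1292) = -19372*478333521/1292 = -2316569242203/323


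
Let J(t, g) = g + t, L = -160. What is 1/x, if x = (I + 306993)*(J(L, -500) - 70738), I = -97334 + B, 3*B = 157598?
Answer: -3/56159881850 ≈ -5.3419e-11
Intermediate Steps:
B = 157598/3 (B = (⅓)*157598 = 157598/3 ≈ 52533.)
I = -134404/3 (I = -97334 + 157598/3 = -134404/3 ≈ -44801.)
x = -56159881850/3 (x = (-134404/3 + 306993)*((-500 - 160) - 70738) = 786575*(-660 - 70738)/3 = (786575/3)*(-71398) = -56159881850/3 ≈ -1.8720e+10)
1/x = 1/(-56159881850/3) = -3/56159881850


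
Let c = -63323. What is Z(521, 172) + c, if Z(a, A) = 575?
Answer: -62748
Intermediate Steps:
Z(521, 172) + c = 575 - 63323 = -62748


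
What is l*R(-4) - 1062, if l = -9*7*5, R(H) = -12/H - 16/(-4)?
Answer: -3267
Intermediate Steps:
R(H) = 4 - 12/H (R(H) = -12/H - 16*(-1/4) = -12/H + 4 = 4 - 12/H)
l = -315 (l = -63*5 = -315)
l*R(-4) - 1062 = -315*(4 - 12/(-4)) - 1062 = -315*(4 - 12*(-1/4)) - 1062 = -315*(4 + 3) - 1062 = -315*7 - 1062 = -2205 - 1062 = -3267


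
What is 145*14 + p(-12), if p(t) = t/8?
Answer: 4057/2 ≈ 2028.5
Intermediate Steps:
p(t) = t/8 (p(t) = t*(⅛) = t/8)
145*14 + p(-12) = 145*14 + (⅛)*(-12) = 2030 - 3/2 = 4057/2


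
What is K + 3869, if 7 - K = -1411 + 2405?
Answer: 2882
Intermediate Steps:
K = -987 (K = 7 - (-1411 + 2405) = 7 - 1*994 = 7 - 994 = -987)
K + 3869 = -987 + 3869 = 2882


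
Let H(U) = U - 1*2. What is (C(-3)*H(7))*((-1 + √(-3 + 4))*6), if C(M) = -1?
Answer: 0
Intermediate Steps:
H(U) = -2 + U (H(U) = U - 2 = -2 + U)
(C(-3)*H(7))*((-1 + √(-3 + 4))*6) = (-(-2 + 7))*((-1 + √(-3 + 4))*6) = (-1*5)*((-1 + √1)*6) = -5*(-1 + 1)*6 = -0*6 = -5*0 = 0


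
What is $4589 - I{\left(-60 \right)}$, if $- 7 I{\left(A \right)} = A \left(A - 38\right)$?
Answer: $5429$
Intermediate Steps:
$I{\left(A \right)} = - \frac{A \left(-38 + A\right)}{7}$ ($I{\left(A \right)} = - \frac{A \left(A - 38\right)}{7} = - \frac{A \left(-38 + A\right)}{7}$)
$4589 - I{\left(-60 \right)} = 4589 - \frac{1}{7} \left(-60\right) \left(38 - -60\right) = 4589 - \frac{1}{7} \left(-60\right) \left(38 + 60\right) = 4589 - \frac{1}{7} \left(-60\right) 98 = 4589 - -840 = 4589 + 840 = 5429$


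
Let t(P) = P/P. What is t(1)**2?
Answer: 1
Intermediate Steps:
t(P) = 1
t(1)**2 = 1**2 = 1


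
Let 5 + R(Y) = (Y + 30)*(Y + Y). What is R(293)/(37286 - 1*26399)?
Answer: 63091/3629 ≈ 17.385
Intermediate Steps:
R(Y) = -5 + 2*Y*(30 + Y) (R(Y) = -5 + (Y + 30)*(Y + Y) = -5 + (30 + Y)*(2*Y) = -5 + 2*Y*(30 + Y))
R(293)/(37286 - 1*26399) = (-5 + 2*293² + 60*293)/(37286 - 1*26399) = (-5 + 2*85849 + 17580)/(37286 - 26399) = (-5 + 171698 + 17580)/10887 = 189273*(1/10887) = 63091/3629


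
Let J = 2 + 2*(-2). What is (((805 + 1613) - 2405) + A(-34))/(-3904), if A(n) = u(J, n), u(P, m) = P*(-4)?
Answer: -21/3904 ≈ -0.0053791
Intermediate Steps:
J = -2 (J = 2 - 4 = -2)
u(P, m) = -4*P
A(n) = 8 (A(n) = -4*(-2) = 8)
(((805 + 1613) - 2405) + A(-34))/(-3904) = (((805 + 1613) - 2405) + 8)/(-3904) = ((2418 - 2405) + 8)*(-1/3904) = (13 + 8)*(-1/3904) = 21*(-1/3904) = -21/3904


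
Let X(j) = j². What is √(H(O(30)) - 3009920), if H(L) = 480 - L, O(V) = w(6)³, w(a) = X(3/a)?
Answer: I*√192604161/8 ≈ 1734.8*I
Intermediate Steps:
w(a) = 9/a² (w(a) = (3/a)² = 9/a²)
O(V) = 1/64 (O(V) = (9/6²)³ = (9*(1/36))³ = (¼)³ = 1/64)
√(H(O(30)) - 3009920) = √((480 - 1*1/64) - 3009920) = √((480 - 1/64) - 3009920) = √(30719/64 - 3009920) = √(-192604161/64) = I*√192604161/8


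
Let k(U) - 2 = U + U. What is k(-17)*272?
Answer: -8704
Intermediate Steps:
k(U) = 2 + 2*U (k(U) = 2 + (U + U) = 2 + 2*U)
k(-17)*272 = (2 + 2*(-17))*272 = (2 - 34)*272 = -32*272 = -8704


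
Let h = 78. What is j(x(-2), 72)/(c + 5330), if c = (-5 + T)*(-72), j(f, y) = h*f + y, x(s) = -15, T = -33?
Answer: -549/4033 ≈ -0.13613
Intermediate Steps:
j(f, y) = y + 78*f (j(f, y) = 78*f + y = y + 78*f)
c = 2736 (c = (-5 - 33)*(-72) = -38*(-72) = 2736)
j(x(-2), 72)/(c + 5330) = (72 + 78*(-15))/(2736 + 5330) = (72 - 1170)/8066 = -1098*1/8066 = -549/4033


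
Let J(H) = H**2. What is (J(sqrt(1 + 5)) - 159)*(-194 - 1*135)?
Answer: 50337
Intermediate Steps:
(J(sqrt(1 + 5)) - 159)*(-194 - 1*135) = ((sqrt(1 + 5))**2 - 159)*(-194 - 1*135) = ((sqrt(6))**2 - 159)*(-194 - 135) = (6 - 159)*(-329) = -153*(-329) = 50337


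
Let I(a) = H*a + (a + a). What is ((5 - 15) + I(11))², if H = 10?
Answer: 14884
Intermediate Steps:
I(a) = 12*a (I(a) = 10*a + (a + a) = 10*a + 2*a = 12*a)
((5 - 15) + I(11))² = ((5 - 15) + 12*11)² = (-10 + 132)² = 122² = 14884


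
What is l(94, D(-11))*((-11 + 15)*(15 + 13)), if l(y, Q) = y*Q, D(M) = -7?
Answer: -73696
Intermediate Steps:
l(y, Q) = Q*y
l(94, D(-11))*((-11 + 15)*(15 + 13)) = (-7*94)*((-11 + 15)*(15 + 13)) = -2632*28 = -658*112 = -73696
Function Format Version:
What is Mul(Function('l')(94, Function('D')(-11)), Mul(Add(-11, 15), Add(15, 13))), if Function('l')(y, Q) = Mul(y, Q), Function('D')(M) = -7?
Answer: -73696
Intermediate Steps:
Function('l')(y, Q) = Mul(Q, y)
Mul(Function('l')(94, Function('D')(-11)), Mul(Add(-11, 15), Add(15, 13))) = Mul(Mul(-7, 94), Mul(Add(-11, 15), Add(15, 13))) = Mul(-658, Mul(4, 28)) = Mul(-658, 112) = -73696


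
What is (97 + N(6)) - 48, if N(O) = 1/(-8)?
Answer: 391/8 ≈ 48.875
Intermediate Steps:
N(O) = -⅛
(97 + N(6)) - 48 = (97 - ⅛) - 48 = 775/8 - 48 = 391/8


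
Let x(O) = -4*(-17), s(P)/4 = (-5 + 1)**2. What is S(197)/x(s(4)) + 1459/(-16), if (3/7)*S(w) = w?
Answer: -68893/816 ≈ -84.428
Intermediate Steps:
S(w) = 7*w/3
s(P) = 64 (s(P) = 4*(-5 + 1)**2 = 4*(-4)**2 = 4*16 = 64)
x(O) = 68
S(197)/x(s(4)) + 1459/(-16) = ((7/3)*197)/68 + 1459/(-16) = (1379/3)*(1/68) + 1459*(-1/16) = 1379/204 - 1459/16 = -68893/816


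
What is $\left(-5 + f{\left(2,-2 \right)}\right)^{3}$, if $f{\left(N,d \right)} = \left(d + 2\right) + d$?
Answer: $-343$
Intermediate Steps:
$f{\left(N,d \right)} = 2 + 2 d$ ($f{\left(N,d \right)} = \left(2 + d\right) + d = 2 + 2 d$)
$\left(-5 + f{\left(2,-2 \right)}\right)^{3} = \left(-5 + \left(2 + 2 \left(-2\right)\right)\right)^{3} = \left(-5 + \left(2 - 4\right)\right)^{3} = \left(-5 - 2\right)^{3} = \left(-7\right)^{3} = -343$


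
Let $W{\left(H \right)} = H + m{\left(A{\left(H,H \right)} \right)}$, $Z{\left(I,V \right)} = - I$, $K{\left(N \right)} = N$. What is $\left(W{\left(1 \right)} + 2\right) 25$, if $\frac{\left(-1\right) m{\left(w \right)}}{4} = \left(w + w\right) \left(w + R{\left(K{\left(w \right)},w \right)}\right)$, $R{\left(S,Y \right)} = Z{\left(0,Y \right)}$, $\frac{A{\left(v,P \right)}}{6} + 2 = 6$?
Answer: $-115125$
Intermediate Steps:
$A{\left(v,P \right)} = 24$ ($A{\left(v,P \right)} = -12 + 6 \cdot 6 = -12 + 36 = 24$)
$R{\left(S,Y \right)} = 0$ ($R{\left(S,Y \right)} = \left(-1\right) 0 = 0$)
$m{\left(w \right)} = - 8 w^{2}$ ($m{\left(w \right)} = - 4 \left(w + w\right) \left(w + 0\right) = - 4 \cdot 2 w w = - 4 \cdot 2 w^{2} = - 8 w^{2}$)
$W{\left(H \right)} = -4608 + H$ ($W{\left(H \right)} = H - 8 \cdot 24^{2} = H - 4608 = -4608 + H$)
$\left(W{\left(1 \right)} + 2\right) 25 = \left(\left(-4608 + 1\right) + 2\right) 25 = \left(-4607 + 2\right) 25 = \left(-4605\right) 25 = -115125$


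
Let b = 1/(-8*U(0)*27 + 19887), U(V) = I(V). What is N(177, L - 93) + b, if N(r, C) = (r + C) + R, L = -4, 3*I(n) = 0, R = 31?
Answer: 2207458/19887 ≈ 111.00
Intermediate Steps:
I(n) = 0 (I(n) = (⅓)*0 = 0)
U(V) = 0
N(r, C) = 31 + C + r (N(r, C) = (r + C) + 31 = (C + r) + 31 = 31 + C + r)
b = 1/19887 (b = 1/(-8*0*27 + 19887) = 1/(0*27 + 19887) = 1/(0 + 19887) = 1/19887 ≈ 5.0284e-5)
N(177, L - 93) + b = (31 + (-4 - 93) + 177) + 1/19887 = (31 - 97 + 177) + 1/19887 = 111 + 1/19887 = 2207458/19887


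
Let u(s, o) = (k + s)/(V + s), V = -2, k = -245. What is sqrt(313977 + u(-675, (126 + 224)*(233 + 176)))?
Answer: sqrt(143905387273)/677 ≈ 560.34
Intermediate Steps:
u(s, o) = (-245 + s)/(-2 + s)
sqrt(313977 + u(-675, (126 + 224)*(233 + 176))) = sqrt(313977 + (-245 - 675)/(-2 - 675)) = sqrt(313977 - 920/(-677)) = sqrt(313977 - 1/677*(-920)) = sqrt(313977 + 920/677) = sqrt(212563349/677) = sqrt(143905387273)/677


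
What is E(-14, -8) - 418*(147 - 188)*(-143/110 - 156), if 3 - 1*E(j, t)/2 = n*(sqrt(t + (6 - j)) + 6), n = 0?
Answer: -13479007/5 ≈ -2.6958e+6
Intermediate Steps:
E(j, t) = 6 (E(j, t) = 6 - 0*(sqrt(t + (6 - j)) + 6) = 6 - 0*(sqrt(6 + t - j) + 6) = 6 - 0*(6 + sqrt(6 + t - j)) = 6 - 2*0 = 6 + 0 = 6)
E(-14, -8) - 418*(147 - 188)*(-143/110 - 156) = 6 - 418*(147 - 188)*(-143/110 - 156) = 6 - (-17138)*(-143*1/110 - 156) = 6 - (-17138)*(-13/10 - 156) = 6 - (-17138)*(-1573)/10 = 6 - 418*64493/10 = 6 - 13479037/5 = -13479007/5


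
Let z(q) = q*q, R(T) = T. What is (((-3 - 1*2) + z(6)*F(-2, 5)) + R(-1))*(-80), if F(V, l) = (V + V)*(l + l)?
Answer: 115680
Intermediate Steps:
F(V, l) = 4*V*l (F(V, l) = (2*V)*(2*l) = 4*V*l)
z(q) = q²
(((-3 - 1*2) + z(6)*F(-2, 5)) + R(-1))*(-80) = (((-3 - 1*2) + 6²*(4*(-2)*5)) - 1)*(-80) = (((-3 - 2) + 36*(-40)) - 1)*(-80) = ((-5 - 1440) - 1)*(-80) = (-1445 - 1)*(-80) = -1446*(-80) = 115680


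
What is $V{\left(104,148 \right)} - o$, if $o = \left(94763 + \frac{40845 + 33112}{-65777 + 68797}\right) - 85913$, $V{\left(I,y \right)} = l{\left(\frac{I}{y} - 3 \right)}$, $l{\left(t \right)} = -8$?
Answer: $- \frac{26825117}{3020} \approx -8882.5$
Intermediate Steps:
$V{\left(I,y \right)} = -8$
$o = \frac{26800957}{3020}$ ($o = \left(94763 + \frac{73957}{3020}\right) - 85913 = \frac{286258217}{3020} - 85913 = \frac{26800957}{3020} \approx 8874.5$)
$V{\left(104,148 \right)} - o = -8 - \frac{26800957}{3020} = - \frac{26825117}{3020}$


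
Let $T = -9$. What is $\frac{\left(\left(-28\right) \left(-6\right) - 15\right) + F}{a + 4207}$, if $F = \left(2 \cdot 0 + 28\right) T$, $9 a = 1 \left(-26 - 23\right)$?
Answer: $- \frac{891}{37814} \approx -0.023563$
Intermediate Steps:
$a = - \frac{49}{9}$ ($a = \frac{1 \left(-26 - 23\right)}{9} = \frac{1 \left(-49\right)}{9} = \frac{1}{9} \left(-49\right) = - \frac{49}{9} \approx -5.4444$)
$F = -252$ ($F = \left(2 \cdot 0 + 28\right) \left(-9\right) = \left(0 + 28\right) \left(-9\right) = 28 \left(-9\right) = -252$)
$\frac{\left(\left(-28\right) \left(-6\right) - 15\right) + F}{a + 4207} = \frac{\left(\left(-28\right) \left(-6\right) - 15\right) - 252}{- \frac{49}{9} + 4207} = \frac{\left(168 - 15\right) - 252}{\frac{37814}{9}} = \left(153 - 252\right) \frac{9}{37814} = \left(-99\right) \frac{9}{37814} = - \frac{891}{37814}$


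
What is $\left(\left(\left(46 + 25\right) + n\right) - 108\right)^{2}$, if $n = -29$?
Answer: $4356$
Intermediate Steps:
$\left(\left(\left(46 + 25\right) + n\right) - 108\right)^{2} = \left(\left(\left(46 + 25\right) - 29\right) - 108\right)^{2} = \left(\left(71 - 29\right) - 108\right)^{2} = \left(42 - 108\right)^{2} = \left(-66\right)^{2} = 4356$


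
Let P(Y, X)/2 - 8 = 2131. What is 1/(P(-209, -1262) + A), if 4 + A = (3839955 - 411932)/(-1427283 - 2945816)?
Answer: 4373099/18687197103 ≈ 0.00023402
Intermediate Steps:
P(Y, X) = 4278 (P(Y, X) = 16 + 2*2131 = 16 + 4262 = 4278)
A = -20920419/4373099 (A = -4 + (3839955 - 411932)/(-1427283 - 2945816) = -4 + 3428023/(-4373099) = -4 + 3428023*(-1/4373099) = -4 - 3428023/4373099 = -20920419/4373099 ≈ -4.7839)
1/(P(-209, -1262) + A) = 1/(4278 - 20920419/4373099) = 1/(18687197103/4373099) = 4373099/18687197103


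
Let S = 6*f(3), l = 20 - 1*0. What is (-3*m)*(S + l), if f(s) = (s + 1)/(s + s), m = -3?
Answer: 216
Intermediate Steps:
l = 20 (l = 20 + 0 = 20)
f(s) = (1 + s)/(2*s) (f(s) = (1 + s)/((2*s)) = (1 + s)*(1/(2*s)) = (1 + s)/(2*s))
S = 4 (S = 6*((½)*(1 + 3)/3) = 6*((½)*(⅓)*4) = 6*(⅔) = 4)
(-3*m)*(S + l) = (-3*(-3))*(4 + 20) = 9*24 = 216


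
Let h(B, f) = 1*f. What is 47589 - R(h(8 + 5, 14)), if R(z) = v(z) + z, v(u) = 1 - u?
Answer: 47588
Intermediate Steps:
h(B, f) = f
R(z) = 1 (R(z) = (1 - z) + z = 1)
47589 - R(h(8 + 5, 14)) = 47589 - 1*1 = 47589 - 1 = 47588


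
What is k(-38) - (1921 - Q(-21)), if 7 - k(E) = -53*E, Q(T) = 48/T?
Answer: -27512/7 ≈ -3930.3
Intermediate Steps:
k(E) = 7 + 53*E (k(E) = 7 - (-53)*E = 7 + 53*E)
k(-38) - (1921 - Q(-21)) = (7 + 53*(-38)) - (1921 - 48/(-21)) = (7 - 2014) - (1921 - 48*(-1)/21) = -2007 - (1921 - 1*(-16/7)) = -2007 - (1921 + 16/7) = -2007 - 1*13463/7 = -2007 - 13463/7 = -27512/7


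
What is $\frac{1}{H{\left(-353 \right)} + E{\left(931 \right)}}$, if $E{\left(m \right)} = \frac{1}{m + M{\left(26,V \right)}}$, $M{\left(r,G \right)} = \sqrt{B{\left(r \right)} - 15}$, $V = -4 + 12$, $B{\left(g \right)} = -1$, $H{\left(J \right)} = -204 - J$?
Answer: $\frac{8071919}{1202724601} + \frac{i}{4810898404} \approx 0.0067114 + 2.0786 \cdot 10^{-10} i$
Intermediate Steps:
$V = 8$
$M{\left(r,G \right)} = 4 i$ ($M{\left(r,G \right)} = \sqrt{-1 - 15} = \sqrt{-16} = 4 i$)
$E{\left(m \right)} = \frac{1}{m + 4 i}$
$\frac{1}{H{\left(-353 \right)} + E{\left(931 \right)}} = \frac{1}{\left(-204 - -353\right) + \frac{1}{931 + 4 i}} = \frac{1}{\left(-204 + 353\right) + \frac{931 - 4 i}{866777}} = \frac{1}{149 + \frac{931 - 4 i}{866777}}$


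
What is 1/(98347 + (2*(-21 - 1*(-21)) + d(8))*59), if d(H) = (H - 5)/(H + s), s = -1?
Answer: 7/688606 ≈ 1.0165e-5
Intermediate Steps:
d(H) = (-5 + H)/(-1 + H) (d(H) = (H - 5)/(H - 1) = (-5 + H)/(-1 + H))
1/(98347 + (2*(-21 - 1*(-21)) + d(8))*59) = 1/(98347 + (2*(-21 - 1*(-21)) + (-5 + 8)/(-1 + 8))*59) = 1/(98347 + (2*(-21 + 21) + 3/7)*59) = 1/(98347 + (2*0 + (1/7)*3)*59) = 1/(98347 + (0 + 3/7)*59) = 1/(98347 + (3/7)*59) = 1/(98347 + 177/7) = 1/(688606/7) = 7/688606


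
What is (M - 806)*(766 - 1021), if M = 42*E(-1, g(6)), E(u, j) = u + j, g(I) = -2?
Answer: 237660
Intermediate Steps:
E(u, j) = j + u
M = -126 (M = 42*(-2 - 1) = 42*(-3) = -126)
(M - 806)*(766 - 1021) = (-126 - 806)*(766 - 1021) = -932*(-255) = 237660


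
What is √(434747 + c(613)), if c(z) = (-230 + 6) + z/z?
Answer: 2*√108631 ≈ 659.18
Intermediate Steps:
c(z) = -223 (c(z) = -224 + 1 = -223)
√(434747 + c(613)) = √(434747 - 223) = √434524 = 2*√108631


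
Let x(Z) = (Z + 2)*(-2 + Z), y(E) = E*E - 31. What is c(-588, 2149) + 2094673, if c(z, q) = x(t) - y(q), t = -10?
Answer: -2523401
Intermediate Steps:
y(E) = -31 + E² (y(E) = E² - 31 = -31 + E²)
x(Z) = (-2 + Z)*(2 + Z) (x(Z) = (2 + Z)*(-2 + Z) = (-2 + Z)*(2 + Z))
c(z, q) = 127 - q² (c(z, q) = (-4 + (-10)²) - (-31 + q²) = (-4 + 100) + (31 - q²) = 96 + (31 - q²) = 127 - q²)
c(-588, 2149) + 2094673 = (127 - 1*2149²) + 2094673 = (127 - 1*4618201) + 2094673 = (127 - 4618201) + 2094673 = -4618074 + 2094673 = -2523401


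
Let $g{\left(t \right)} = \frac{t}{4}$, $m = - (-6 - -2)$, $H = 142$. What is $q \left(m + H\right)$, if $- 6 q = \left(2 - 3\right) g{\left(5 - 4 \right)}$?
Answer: $\frac{73}{12} \approx 6.0833$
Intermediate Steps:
$m = 4$ ($m = - (-6 + 2) = \left(-1\right) \left(-4\right) = 4$)
$g{\left(t \right)} = \frac{t}{4}$ ($g{\left(t \right)} = t \frac{1}{4} = \frac{t}{4}$)
$q = \frac{1}{24}$ ($q = - \frac{\left(2 - 3\right) \frac{5 - 4}{4}}{6} = - \frac{\left(-1\right) \frac{5 - 4}{4}}{6} = - \frac{\left(-1\right) \frac{1}{4} \cdot 1}{6} = - \frac{\left(-1\right) \frac{1}{4}}{6} = \left(- \frac{1}{6}\right) \left(- \frac{1}{4}\right) = \frac{1}{24} \approx 0.041667$)
$q \left(m + H\right) = \frac{4 + 142}{24} = \frac{1}{24} \cdot 146 = \frac{73}{12}$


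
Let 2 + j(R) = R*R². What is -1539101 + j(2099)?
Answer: 9246237196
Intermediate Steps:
j(R) = -2 + R³ (j(R) = -2 + R*R² = -2 + R³)
-1539101 + j(2099) = -1539101 + (-2 + 2099³) = -1539101 + (-2 + 9247776299) = -1539101 + 9247776297 = 9246237196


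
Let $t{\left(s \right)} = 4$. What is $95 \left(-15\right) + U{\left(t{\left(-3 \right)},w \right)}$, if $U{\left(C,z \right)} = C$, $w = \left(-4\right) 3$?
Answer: $-1421$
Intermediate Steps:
$w = -12$
$95 \left(-15\right) + U{\left(t{\left(-3 \right)},w \right)} = 95 \left(-15\right) + 4 = -1425 + 4 = -1421$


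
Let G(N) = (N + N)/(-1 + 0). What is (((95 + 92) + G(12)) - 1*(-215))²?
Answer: 142884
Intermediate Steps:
G(N) = -2*N (G(N) = (2*N)/(-1) = (2*N)*(-1) = -2*N)
(((95 + 92) + G(12)) - 1*(-215))² = (((95 + 92) - 2*12) - 1*(-215))² = ((187 - 24) + 215)² = (163 + 215)² = 378² = 142884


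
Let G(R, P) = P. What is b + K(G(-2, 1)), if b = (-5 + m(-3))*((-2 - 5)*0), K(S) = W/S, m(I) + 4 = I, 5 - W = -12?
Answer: 17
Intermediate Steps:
W = 17 (W = 5 - 1*(-12) = 5 + 12 = 17)
m(I) = -4 + I
K(S) = 17/S
b = 0 (b = (-5 + (-4 - 3))*((-2 - 5)*0) = (-5 - 7)*(-7*0) = -12*0 = 0)
b + K(G(-2, 1)) = 0 + 17/1 = 0 + 17*1 = 0 + 17 = 17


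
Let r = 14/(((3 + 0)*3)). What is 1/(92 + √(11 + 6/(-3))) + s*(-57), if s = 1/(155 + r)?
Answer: -47326/133855 ≈ -0.35356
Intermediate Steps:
r = 14/9 (r = 14/((3*3)) = 14/9 ≈ 1.5556)
s = 9/1409 (s = 1/(155 + 14/9) = 1/(1409/9) = 9/1409 ≈ 0.0063875)
1/(92 + √(11 + 6/(-3))) + s*(-57) = 1/(92 + √(11 + 6/(-3))) + (9/1409)*(-57) = 1/(92 + √(11 + 6*(-⅓))) - 513/1409 = 1/(92 + √(11 - 2)) - 513/1409 = 1/(92 + √9) - 513/1409 = 1/(92 + 3) - 513/1409 = 1/95 - 513/1409 = -47326/133855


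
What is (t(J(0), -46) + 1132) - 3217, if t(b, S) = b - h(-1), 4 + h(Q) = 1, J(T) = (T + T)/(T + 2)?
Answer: -2082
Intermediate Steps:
J(T) = 2*T/(2 + T) (J(T) = (2*T)/(2 + T) = 2*T/(2 + T))
h(Q) = -3 (h(Q) = -4 + 1 = -3)
t(b, S) = 3 + b (t(b, S) = b - 1*(-3) = b + 3 = 3 + b)
(t(J(0), -46) + 1132) - 3217 = ((3 + 2*0/(2 + 0)) + 1132) - 3217 = ((3 + 2*0/2) + 1132) - 3217 = ((3 + 2*0*(½)) + 1132) - 3217 = ((3 + 0) + 1132) - 3217 = (3 + 1132) - 3217 = 1135 - 3217 = -2082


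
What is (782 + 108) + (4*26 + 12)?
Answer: 1006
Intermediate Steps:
(782 + 108) + (4*26 + 12) = 890 + (104 + 12) = 890 + 116 = 1006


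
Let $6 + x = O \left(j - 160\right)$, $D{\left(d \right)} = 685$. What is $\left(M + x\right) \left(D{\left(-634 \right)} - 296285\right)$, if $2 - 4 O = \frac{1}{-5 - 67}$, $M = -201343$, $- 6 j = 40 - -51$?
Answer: $\frac{6430842052825}{108} \approx 5.9545 \cdot 10^{10}$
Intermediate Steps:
$j = - \frac{91}{6}$ ($j = - \frac{40 - -51}{6} = - \frac{40 + 51}{6} = \left(- \frac{1}{6}\right) 91 = - \frac{91}{6} \approx -15.167$)
$O = \frac{145}{288}$ ($O = \frac{1}{2} - \frac{1}{4 \left(-5 - 67\right)} = \frac{1}{2} - \frac{1}{4 \left(-72\right)} = \frac{1}{2} - - \frac{1}{288} = \frac{1}{2} + \frac{1}{288} = \frac{145}{288} \approx 0.50347$)
$x = - \frac{162763}{1728}$ ($x = -6 + \frac{145 \left(- \frac{91}{6} - 160\right)}{288} = -6 + \frac{145}{288} \left(- \frac{1051}{6}\right) = -6 - \frac{152395}{1728} = - \frac{162763}{1728} \approx -94.192$)
$\left(M + x\right) \left(D{\left(-634 \right)} - 296285\right) = \left(-201343 - \frac{162763}{1728}\right) \left(685 - 296285\right) = \left(- \frac{348083467}{1728}\right) \left(-295600\right) = \frac{6430842052825}{108}$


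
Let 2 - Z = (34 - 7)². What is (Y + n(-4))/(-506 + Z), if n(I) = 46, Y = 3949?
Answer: -3995/1233 ≈ -3.2401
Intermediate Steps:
Z = -727 (Z = 2 - (34 - 7)² = 2 - 1*27² = 2 - 1*729 = 2 - 729 = -727)
(Y + n(-4))/(-506 + Z) = (3949 + 46)/(-506 - 727) = 3995/(-1233) = 3995*(-1/1233) = -3995/1233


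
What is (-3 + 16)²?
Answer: 169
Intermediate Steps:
(-3 + 16)² = 13² = 169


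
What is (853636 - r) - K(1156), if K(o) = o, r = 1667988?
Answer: -815508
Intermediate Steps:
(853636 - r) - K(1156) = (853636 - 1*1667988) - 1*1156 = (853636 - 1667988) - 1156 = -814352 - 1156 = -815508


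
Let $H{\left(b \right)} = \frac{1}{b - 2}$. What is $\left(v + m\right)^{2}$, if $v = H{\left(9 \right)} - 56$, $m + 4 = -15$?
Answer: $\frac{274576}{49} \approx 5603.6$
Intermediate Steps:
$H{\left(b \right)} = \frac{1}{-2 + b}$
$m = -19$ ($m = -4 - 15 = -19$)
$v = - \frac{391}{7}$ ($v = \frac{1}{-2 + 9} - 56 = \frac{1}{7} - 56 = - \frac{391}{7} \approx -55.857$)
$\left(v + m\right)^{2} = \left(- \frac{391}{7} - 19\right)^{2} = \left(- \frac{524}{7}\right)^{2} = \frac{274576}{49}$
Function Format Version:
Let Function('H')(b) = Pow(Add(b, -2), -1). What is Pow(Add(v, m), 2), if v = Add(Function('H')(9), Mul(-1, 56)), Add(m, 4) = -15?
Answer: Rational(274576, 49) ≈ 5603.6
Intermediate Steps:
Function('H')(b) = Pow(Add(-2, b), -1)
m = -19 (m = Add(-4, -15) = -19)
v = Rational(-391, 7) (v = Add(Pow(Add(-2, 9), -1), Mul(-1, 56)) = Add(Pow(7, -1), -56) = Add(Rational(1, 7), -56) = Rational(-391, 7) ≈ -55.857)
Pow(Add(v, m), 2) = Pow(Add(Rational(-391, 7), -19), 2) = Pow(Rational(-524, 7), 2) = Rational(274576, 49)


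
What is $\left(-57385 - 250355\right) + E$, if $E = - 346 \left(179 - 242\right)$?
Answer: $-285942$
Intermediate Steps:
$E = 21798$ ($E = \left(-346\right) \left(-63\right) = 21798$)
$\left(-57385 - 250355\right) + E = \left(-57385 - 250355\right) + 21798 = -307740 + 21798 = -285942$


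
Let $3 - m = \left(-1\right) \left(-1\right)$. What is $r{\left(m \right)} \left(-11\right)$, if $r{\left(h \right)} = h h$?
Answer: $-44$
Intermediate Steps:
$m = 2$ ($m = 3 - \left(-1\right) \left(-1\right) = 3 - 1 = 2$)
$r{\left(h \right)} = h^{2}$
$r{\left(m \right)} \left(-11\right) = 2^{2} \left(-11\right) = 4 \left(-11\right) = -44$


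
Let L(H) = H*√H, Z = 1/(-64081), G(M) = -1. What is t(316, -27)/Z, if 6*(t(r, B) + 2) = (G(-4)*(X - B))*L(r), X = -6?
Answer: 128162 + 141747172*√79 ≈ 1.2600e+9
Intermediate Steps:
Z = -1/64081 ≈ -1.5605e-5
L(H) = H^(3/2)
t(r, B) = -2 + r^(3/2)*(6 + B)/6 (t(r, B) = -2 + ((-(-6 - B))*r^(3/2))/6 = -2 + ((6 + B)*r^(3/2))/6 = -2 + (r^(3/2)*(6 + B))/6 = -2 + r^(3/2)*(6 + B)/6)
t(316, -27)/Z = (-2 + 316^(3/2) + (⅙)*(-27)*316^(3/2))/(-1/64081) = (-2 + 632*√79 + (⅙)*(-27)*(632*√79))*(-64081) = (-2 + 632*√79 - 2844*√79)*(-64081) = (-2 - 2212*√79)*(-64081) = 128162 + 141747172*√79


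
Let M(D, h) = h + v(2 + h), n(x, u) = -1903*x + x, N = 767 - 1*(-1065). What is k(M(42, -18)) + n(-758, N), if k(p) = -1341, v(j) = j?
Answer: 1440375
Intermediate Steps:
N = 1832 (N = 767 + 1065 = 1832)
n(x, u) = -1902*x
M(D, h) = 2 + 2*h (M(D, h) = h + (2 + h) = 2 + 2*h)
k(M(42, -18)) + n(-758, N) = -1341 - 1902*(-758) = -1341 + 1441716 = 1440375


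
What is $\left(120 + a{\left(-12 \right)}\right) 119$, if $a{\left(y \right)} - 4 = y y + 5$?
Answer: $32487$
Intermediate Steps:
$a{\left(y \right)} = 9 + y^{2}$ ($a{\left(y \right)} = 4 + \left(y y + 5\right) = 4 + \left(y^{2} + 5\right) = 4 + \left(5 + y^{2}\right) = 9 + y^{2}$)
$\left(120 + a{\left(-12 \right)}\right) 119 = \left(120 + \left(9 + \left(-12\right)^{2}\right)\right) 119 = \left(120 + \left(9 + 144\right)\right) 119 = \left(120 + 153\right) 119 = 273 \cdot 119 = 32487$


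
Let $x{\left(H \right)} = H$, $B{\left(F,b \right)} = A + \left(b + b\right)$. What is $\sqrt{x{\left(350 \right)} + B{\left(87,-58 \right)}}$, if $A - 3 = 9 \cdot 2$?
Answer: $\sqrt{255} \approx 15.969$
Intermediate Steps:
$A = 21$ ($A = 3 + 9 \cdot 2 = 3 + 18 = 21$)
$B{\left(F,b \right)} = 21 + 2 b$ ($B{\left(F,b \right)} = 21 + \left(b + b\right) = 21 + 2 b$)
$\sqrt{x{\left(350 \right)} + B{\left(87,-58 \right)}} = \sqrt{350 + \left(21 + 2 \left(-58\right)\right)} = \sqrt{350 + \left(21 - 116\right)} = \sqrt{350 - 95} = \sqrt{255}$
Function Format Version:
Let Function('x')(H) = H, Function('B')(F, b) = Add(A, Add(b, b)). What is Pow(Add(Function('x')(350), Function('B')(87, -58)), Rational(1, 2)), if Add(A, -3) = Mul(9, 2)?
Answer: Pow(255, Rational(1, 2)) ≈ 15.969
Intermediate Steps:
A = 21 (A = Add(3, Mul(9, 2)) = Add(3, 18) = 21)
Function('B')(F, b) = Add(21, Mul(2, b)) (Function('B')(F, b) = Add(21, Add(b, b)) = Add(21, Mul(2, b)))
Pow(Add(Function('x')(350), Function('B')(87, -58)), Rational(1, 2)) = Pow(Add(350, Add(21, Mul(2, -58))), Rational(1, 2)) = Pow(Add(350, Add(21, -116)), Rational(1, 2)) = Pow(Add(350, -95), Rational(1, 2)) = Pow(255, Rational(1, 2))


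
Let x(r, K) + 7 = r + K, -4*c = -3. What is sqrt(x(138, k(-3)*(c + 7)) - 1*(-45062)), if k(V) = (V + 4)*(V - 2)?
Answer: sqrt(180617)/2 ≈ 212.50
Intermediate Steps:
c = 3/4 (c = -1/4*(-3) = 3/4 ≈ 0.75000)
k(V) = (-2 + V)*(4 + V) (k(V) = (4 + V)*(-2 + V) = (-2 + V)*(4 + V))
x(r, K) = -7 + K + r (x(r, K) = -7 + (r + K) = -7 + (K + r) = -7 + K + r)
sqrt(x(138, k(-3)*(c + 7)) - 1*(-45062)) = sqrt((-7 + (-8 + (-3)**2 + 2*(-3))*(3/4 + 7) + 138) - 1*(-45062)) = sqrt((-7 + (-8 + 9 - 6)*(31/4) + 138) + 45062) = sqrt((-7 - 5*31/4 + 138) + 45062) = sqrt((-7 - 155/4 + 138) + 45062) = sqrt(369/4 + 45062) = sqrt(180617/4) = sqrt(180617)/2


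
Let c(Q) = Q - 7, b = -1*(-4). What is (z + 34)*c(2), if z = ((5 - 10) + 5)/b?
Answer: -170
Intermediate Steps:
b = 4
c(Q) = -7 + Q
z = 0 (z = ((5 - 10) + 5)/4 = (-5 + 5)*(¼) = 0*(¼) = 0)
(z + 34)*c(2) = (0 + 34)*(-7 + 2) = 34*(-5) = -170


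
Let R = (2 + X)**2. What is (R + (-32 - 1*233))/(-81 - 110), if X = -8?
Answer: 229/191 ≈ 1.1990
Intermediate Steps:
R = 36 (R = (2 - 8)**2 = (-6)**2 = 36)
(R + (-32 - 1*233))/(-81 - 110) = (36 + (-32 - 1*233))/(-81 - 110) = (36 + (-32 - 233))/(-191) = (36 - 265)*(-1/191) = -229*(-1/191) = 229/191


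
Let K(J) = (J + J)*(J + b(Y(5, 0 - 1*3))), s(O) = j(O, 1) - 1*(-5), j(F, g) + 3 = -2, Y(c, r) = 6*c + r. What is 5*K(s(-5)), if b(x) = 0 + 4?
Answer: 0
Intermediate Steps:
Y(c, r) = r + 6*c
j(F, g) = -5 (j(F, g) = -3 - 2 = -5)
b(x) = 4
s(O) = 0 (s(O) = -5 - 1*(-5) = -5 + 5 = 0)
K(J) = 2*J*(4 + J) (K(J) = (J + J)*(J + 4) = (2*J)*(4 + J) = 2*J*(4 + J))
5*K(s(-5)) = 5*(2*0*(4 + 0)) = 5*(2*0*4) = 5*0 = 0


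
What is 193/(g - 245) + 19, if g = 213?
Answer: 415/32 ≈ 12.969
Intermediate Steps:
193/(g - 245) + 19 = 193/(213 - 245) + 19 = 193/(-32) + 19 = -1/32*193 + 19 = -193/32 + 19 = 415/32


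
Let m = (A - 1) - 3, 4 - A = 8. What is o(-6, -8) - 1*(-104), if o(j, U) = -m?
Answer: 112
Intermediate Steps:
A = -4 (A = 4 - 1*8 = 4 - 8 = -4)
m = -8 (m = (-4 - 1) - 3 = -5 - 3 = -8)
o(j, U) = 8 (o(j, U) = -1*(-8) = 8)
o(-6, -8) - 1*(-104) = 8 - 1*(-104) = 8 + 104 = 112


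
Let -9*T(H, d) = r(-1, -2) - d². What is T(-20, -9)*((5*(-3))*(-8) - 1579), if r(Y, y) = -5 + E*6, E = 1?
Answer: -116720/9 ≈ -12969.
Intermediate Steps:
r(Y, y) = 1 (r(Y, y) = -5 + 1*6 = -5 + 6 = 1)
T(H, d) = -⅑ + d²/9 (T(H, d) = -(1 - d²)/9 = -⅑ + d²/9)
T(-20, -9)*((5*(-3))*(-8) - 1579) = (-⅑ + (⅑)*(-9)²)*((5*(-3))*(-8) - 1579) = (-⅑ + (⅑)*81)*(-15*(-8) - 1579) = (-⅑ + 9)*(120 - 1579) = (80/9)*(-1459) = -116720/9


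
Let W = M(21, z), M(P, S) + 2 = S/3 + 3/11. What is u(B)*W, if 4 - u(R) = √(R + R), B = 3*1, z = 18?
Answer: 188/11 - 47*√6/11 ≈ 6.6249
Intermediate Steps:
B = 3
M(P, S) = -19/11 + S/3 (M(P, S) = -2 + (S/3 + 3/11) = -2 + (3/11 + S/3) = -19/11 + S/3)
u(R) = 4 - √2*√R (u(R) = 4 - √(R + R) = 4 - √(2*R) = 4 - √2*√R)
W = 47/11 (W = -19/11 + (⅓)*18 = -19/11 + 6 = 47/11 ≈ 4.2727)
u(B)*W = (4 - √2*√3)*(47/11) = (4 - √6)*(47/11) = 188/11 - 47*√6/11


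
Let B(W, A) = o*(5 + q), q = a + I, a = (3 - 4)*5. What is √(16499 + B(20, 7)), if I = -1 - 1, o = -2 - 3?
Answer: √16509 ≈ 128.49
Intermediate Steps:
o = -5
I = -2
a = -5 (a = -1*5 = -5)
q = -7 (q = -5 - 2 = -7)
B(W, A) = 10 (B(W, A) = -5*(5 - 7) = -5*(-2) = 10)
√(16499 + B(20, 7)) = √(16499 + 10) = √16509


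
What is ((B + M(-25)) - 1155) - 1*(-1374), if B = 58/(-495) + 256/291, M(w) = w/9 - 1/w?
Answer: 52102223/240075 ≈ 217.02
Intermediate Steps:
M(w) = -1/w + w/9 (M(w) = w*(1/9) - 1/w = w/9 - 1/w = -1/w + w/9)
B = 36614/48015 (B = 58*(-1/495) + 256*(1/291) = -58/495 + 256/291 = 36614/48015 ≈ 0.76255)
((B + M(-25)) - 1155) - 1*(-1374) = ((36614/48015 + (-1/(-25) + (1/9)*(-25))) - 1155) - 1*(-1374) = ((36614/48015 + (-1*(-1/25) - 25/9)) - 1155) + 1374 = ((36614/48015 + (1/25 - 25/9)) - 1155) + 1374 = ((36614/48015 - 616/225) - 1155) + 1374 = (-474202/240075 - 1155) + 1374 = -277760827/240075 + 1374 = 52102223/240075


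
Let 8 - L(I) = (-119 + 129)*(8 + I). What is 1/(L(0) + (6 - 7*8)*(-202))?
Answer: 1/10028 ≈ 9.9721e-5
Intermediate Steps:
L(I) = -72 - 10*I (L(I) = 8 - (-119 + 129)*(8 + I) = 8 - 10*(8 + I) = 8 - (80 + 10*I) = 8 + (-80 - 10*I) = -72 - 10*I)
1/(L(0) + (6 - 7*8)*(-202)) = 1/((-72 - 10*0) + (6 - 7*8)*(-202)) = 1/((-72 + 0) + (6 - 56)*(-202)) = 1/(-72 - 50*(-202)) = 1/(-72 + 10100) = 1/10028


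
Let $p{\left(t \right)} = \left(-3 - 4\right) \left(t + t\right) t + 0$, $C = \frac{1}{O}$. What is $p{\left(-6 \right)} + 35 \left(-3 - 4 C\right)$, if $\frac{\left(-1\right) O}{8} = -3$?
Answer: $- \frac{3689}{6} \approx -614.83$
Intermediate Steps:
$O = 24$ ($O = \left(-8\right) \left(-3\right) = 24$)
$C = \frac{1}{24} \approx 0.041667$
$p{\left(t \right)} = - 14 t^{2}$ ($p{\left(t \right)} = - 7 \cdot 2 t t + 0 = - 14 t t + 0 = - 14 t^{2} + 0 = - 14 t^{2}$)
$p{\left(-6 \right)} + 35 \left(-3 - 4 C\right) = - 14 \left(-6\right)^{2} + 35 \left(-3 - \frac{1}{6}\right) = \left(-14\right) 36 + 35 \left(-3 - \frac{1}{6}\right) = -504 + 35 \left(- \frac{19}{6}\right) = -504 - \frac{665}{6} = - \frac{3689}{6}$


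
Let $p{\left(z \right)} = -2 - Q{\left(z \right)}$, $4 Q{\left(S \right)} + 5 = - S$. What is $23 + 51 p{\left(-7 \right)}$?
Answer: $- \frac{209}{2} \approx -104.5$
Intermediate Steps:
$Q{\left(S \right)} = - \frac{5}{4} - \frac{S}{4}$ ($Q{\left(S \right)} = - \frac{5}{4} + \frac{\left(-1\right) S}{4} = - \frac{5}{4} - \frac{S}{4}$)
$p{\left(z \right)} = - \frac{3}{4} + \frac{z}{4}$ ($p{\left(z \right)} = -2 - \left(- \frac{5}{4} - \frac{z}{4}\right) = -2 + \left(\frac{5}{4} + \frac{z}{4}\right) = - \frac{3}{4} + \frac{z}{4}$)
$23 + 51 p{\left(-7 \right)} = 23 + 51 \left(- \frac{3}{4} + \frac{1}{4} \left(-7\right)\right) = 23 + 51 \left(- \frac{3}{4} - \frac{7}{4}\right) = 23 + 51 \left(- \frac{5}{2}\right) = 23 - \frac{255}{2} = - \frac{209}{2}$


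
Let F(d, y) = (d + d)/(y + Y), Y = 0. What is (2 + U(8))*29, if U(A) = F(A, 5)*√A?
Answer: 58 + 928*√2/5 ≈ 320.48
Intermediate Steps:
F(d, y) = 2*d/y (F(d, y) = (d + d)/(y + 0) = (2*d)/y = 2*d/y)
U(A) = 2*A^(3/2)/5 (U(A) = (2*A/5)*√A = 2*A^(3/2)/5)
(2 + U(8))*29 = (2 + 2*8^(3/2)/5)*29 = (2 + 2*(16*√2)/5)*29 = (2 + 32*√2/5)*29 = 58 + 928*√2/5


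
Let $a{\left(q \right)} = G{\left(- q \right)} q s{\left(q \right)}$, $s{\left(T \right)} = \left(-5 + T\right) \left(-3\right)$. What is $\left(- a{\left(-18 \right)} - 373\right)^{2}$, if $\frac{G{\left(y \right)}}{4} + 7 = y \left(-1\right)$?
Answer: $15518432329$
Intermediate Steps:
$s{\left(T \right)} = 15 - 3 T$
$G{\left(y \right)} = -28 - 4 y$ ($G{\left(y \right)} = -28 + 4 y \left(-1\right) = -28 + 4 \left(- y\right) = -28 - 4 y$)
$a{\left(q \right)} = q \left(-28 + 4 q\right) \left(15 - 3 q\right)$ ($a{\left(q \right)} = \left(-28 - 4 \left(- q\right)\right) q \left(15 - 3 q\right) = \left(-28 + 4 q\right) q \left(15 - 3 q\right) = q \left(-28 + 4 q\right) \left(15 - 3 q\right)$)
$\left(- a{\left(-18 \right)} - 373\right)^{2} = \left(- 12 \left(-18\right) \left(-5 - 18\right) \left(7 - -18\right) - 373\right)^{2} = \left(- 12 \left(-18\right) \left(-23\right) \left(7 + 18\right) - 373\right)^{2} = \left(- 12 \left(-18\right) \left(-23\right) 25 - 373\right)^{2} = \left(\left(-1\right) 124200 - 373\right)^{2} = \left(-124200 - 373\right)^{2} = \left(-124573\right)^{2} = 15518432329$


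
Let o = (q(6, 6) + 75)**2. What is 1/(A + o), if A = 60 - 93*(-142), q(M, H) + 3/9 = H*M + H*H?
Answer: 9/312994 ≈ 2.8755e-5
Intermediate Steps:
q(M, H) = -1/3 + H**2 + H*M (q(M, H) = -1/3 + (H*M + H*H) = -1/3 + (H*M + H**2) = -1/3 + (H**2 + H*M) = -1/3 + H**2 + H*M)
A = 13266 (A = 60 + 13206 = 13266)
o = 193600/9 (o = ((-1/3 + 6**2 + 6*6) + 75)**2 = ((-1/3 + 36 + 36) + 75)**2 = (215/3 + 75)**2 = (440/3)**2 = 193600/9 ≈ 21511.)
1/(A + o) = 1/(13266 + 193600/9) = 1/(312994/9) = 9/312994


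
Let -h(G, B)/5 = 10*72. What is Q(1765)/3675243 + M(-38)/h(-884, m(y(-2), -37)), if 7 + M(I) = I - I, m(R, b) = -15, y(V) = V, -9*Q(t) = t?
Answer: 25020701/13230874800 ≈ 0.0018911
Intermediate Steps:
Q(t) = -t/9
h(G, B) = -3600 (h(G, B) = -50*72 = -5*720 = -3600)
M(I) = -7 (M(I) = -7 + (I - I) = -7 + 0 = -7)
Q(1765)/3675243 + M(-38)/h(-884, m(y(-2), -37)) = -⅑*1765/3675243 - 7/(-3600) = -1765/9*1/3675243 - 7*(-1/3600) = -1765/33077187 + 7/3600 = 25020701/13230874800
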